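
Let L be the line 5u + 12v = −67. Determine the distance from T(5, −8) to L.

d = |5·5 + 12·(-8) − (-67)| / √(25 + 144) = |-4|/13 = 4/13.

4/13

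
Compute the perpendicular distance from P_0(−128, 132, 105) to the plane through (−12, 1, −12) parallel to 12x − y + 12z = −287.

7

Parallel planes share the normal n = (12, −1, 12); since (−12, 1, −12) lies on the plane, its equation is 12x − y + 12z = -289.
Then n·(−128, 132, 105) − (−289) = −119.
|n| = √(144 + 1 + 144) = 17, so the distance is |-119|/17 = 7.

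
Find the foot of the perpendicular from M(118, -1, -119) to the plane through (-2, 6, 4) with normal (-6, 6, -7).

n = (-6, 6, -7), |n|² = 121, and n·M − 20 = 99.
t = 99/121 = 9/11, so the foot is M − t·n = (118, -1, -119) − (9/11)·(-6, 6, -7) = (1352/11, -65/11, -1246/11).

(1352/11, -65/11, -1246/11)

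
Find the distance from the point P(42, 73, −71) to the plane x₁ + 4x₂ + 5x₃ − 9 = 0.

n = (1, 4, 5); n·P − 9 = -30; |n| = √42; distance = 30/√42 = 5√42/7.

30/√42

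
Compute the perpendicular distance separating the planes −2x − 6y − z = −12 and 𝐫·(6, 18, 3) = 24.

4/√41

Divide the second equation by -3 to match normals: −2x − 6y − z = -8.
With common normal n = (−2, −6, −1) (|n| = √41), the distance is |(-12) − (-8)|/|n| = 4/√41.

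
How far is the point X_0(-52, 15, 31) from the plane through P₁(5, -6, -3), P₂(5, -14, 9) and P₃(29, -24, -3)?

11/17

P₁P₂ = (0, -8, 12) and P₁P₃ = (24, -18, 0), so a normal is n = P₁P₂ × P₁P₃ = (216, 288, 192).
d = |216·(-52) + 288·15 + 192·31 − (-1224)| / √(46656 + 82944 + 36864) = |264| / 408 = 11/17.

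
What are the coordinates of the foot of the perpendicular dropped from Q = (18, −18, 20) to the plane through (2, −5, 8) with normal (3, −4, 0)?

(6, -2, 20)

n = (3, −4, 0), |n|² = 25, and n·Q − 26 = 100.
t = 100/25 = 4, so the foot is Q − t·n = (18, −18, 20) − 4·(3, −4, 0) = (6, −2, 20).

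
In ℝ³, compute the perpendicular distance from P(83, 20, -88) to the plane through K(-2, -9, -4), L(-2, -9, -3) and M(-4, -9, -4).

KL = (0, 0, 1) and KM = (-2, 0, 0), so a normal is n = KL × KM = (0, -2, 0).
Then n·(83, 20, -88) - 18 = -58.
|n| = √(0 + 4 + 0) = 2, so the distance is |-58|/2 = 29.

29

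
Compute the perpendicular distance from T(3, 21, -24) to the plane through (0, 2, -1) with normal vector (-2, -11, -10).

1

The plane has equation n·(r − (0, 2, -1)) = 0, i.e. n·r = -12.
d = |(-2)·3 + (-11)·21 + (-10)·(-24) − (-12)| / √(4 + 121 + 100) = |15| / 15 = 1.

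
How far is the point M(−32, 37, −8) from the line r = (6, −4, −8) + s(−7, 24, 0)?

25

Direction vector d = (−7, 24, 0).
AP = (−38, 41, 0), and AP × d = (0, 0, −625).
|AP × d|² = 390625 and |d|² = 625, so the distance is √(390625/625) = √625 = 25.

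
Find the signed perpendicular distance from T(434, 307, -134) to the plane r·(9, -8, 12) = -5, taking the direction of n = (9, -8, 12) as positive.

n·T − (-5) = -153.
|n| = 17, so the signed distance is -153/17 = -9.

-9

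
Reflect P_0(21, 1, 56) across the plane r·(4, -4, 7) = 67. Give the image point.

With n = (4, -4, 7), the signed offset is (n·P_0 − 67)/|n|² = 405/81 = 5.
P_0' = P_0 − 2t·n = (21, 1, 56) − 10·(4, -4, 7) = (-19, 41, -14).

(-19, 41, -14)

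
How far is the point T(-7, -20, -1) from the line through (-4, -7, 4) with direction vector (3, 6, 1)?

√19

Direction vector d = (3, 6, 1).
AP = (-3, -13, -5); AP·d = -92, |AP|² = 203, |d|² = 46.
distance² = |AP|² − (AP·d)²/|d|² = 203 − 8464/46 = 19, so the distance is √19.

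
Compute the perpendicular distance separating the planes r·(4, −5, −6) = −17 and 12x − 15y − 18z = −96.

15√77/77

Divide the second equation by 3 to match normals: 4x − 5y − 6z = -32.
Both planes have normal n = (4, −5, −6), |n| = √77. Any point on the first plane is at distance |(-32) − (-17)|/|n| = 15/√77 from the second.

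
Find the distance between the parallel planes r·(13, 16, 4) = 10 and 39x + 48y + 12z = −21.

17/21

Divide the second equation by 3 to match normals: 13x + 16y + 4z = -7.
Both planes have normal n = (13, 16, 4), |n| = 21. Any point on the first plane is at distance |(-7) − 10|/|n| = 17/21 from the second.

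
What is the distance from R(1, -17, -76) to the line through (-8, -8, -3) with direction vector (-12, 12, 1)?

Direction vector d = (-12, 12, 1).
AP = (9, -9, -73), and AP × d = (867, 867, 0).
|AP × d|² = 1503378 and |d|² = 289, so the distance is √(1503378/289) = √5202 = 51√2.

51√2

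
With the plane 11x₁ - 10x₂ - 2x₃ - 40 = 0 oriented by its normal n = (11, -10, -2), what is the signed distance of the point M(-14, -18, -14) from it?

14/15

n·M − 40 = 14.
|n| = 15, so the signed distance is 14/15.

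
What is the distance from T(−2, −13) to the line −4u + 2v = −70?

26√5/5

The normal to the line is n = (−4, 2) with |n| = 2√5.
|n·T − (-70)| = |-18 − (-70)| = 52, so the distance is 52/(2√5) = 26/√5.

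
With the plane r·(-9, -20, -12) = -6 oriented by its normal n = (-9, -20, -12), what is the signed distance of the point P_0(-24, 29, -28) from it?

n·P_0 − (-6) = -22.
|n| = 25, so the signed distance is -22/25.

-22/25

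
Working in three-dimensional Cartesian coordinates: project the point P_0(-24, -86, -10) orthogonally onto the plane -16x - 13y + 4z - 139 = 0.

(24, -47, -22)

n = (-16, -13, 4), |n|² = 441, and n·P_0 − 139 = 1323.
t = 1323/441 = 3, so the foot is P_0 − t·n = (-24, -86, -10) − 3·(-16, -13, 4) = (24, -47, -22).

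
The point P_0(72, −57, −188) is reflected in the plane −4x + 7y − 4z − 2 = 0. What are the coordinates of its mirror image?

n = (−4, 7, −4), |n|² = 81, n·P_0 − 2 = 63, so t = 63/81 = 7/9.
Foot F = P_0 − (7/9)·n = (676/9, −562/9, −1664/9); the reflection is 2F − P_0 = (704/9, −611/9, −1636/9).

(704/9, -611/9, -1636/9)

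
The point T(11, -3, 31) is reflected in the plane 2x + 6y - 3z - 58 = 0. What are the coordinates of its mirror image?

n = (2, 6, -3), |n|² = 49, n·T − 58 = -147, so t = -147/49 = -3.
Foot F = T − (-3)·n = (17, 15, 22); the reflection is 2F − T = (23, 33, 13).

(23, 33, 13)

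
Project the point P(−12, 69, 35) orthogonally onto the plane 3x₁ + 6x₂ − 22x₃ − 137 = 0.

(-9, 75, 13)

The perpendicular from P has direction n = (3, 6, −22): r = (−12, 69, 35) + t(3, 6, −22).
Substitute into the plane: n·(P + tn) = 137 gives -392 + 529t = 137, so t = 1.
Foot = (−12, 69, 35) + 1·(3, 6, −22) = (−9, 75, 13).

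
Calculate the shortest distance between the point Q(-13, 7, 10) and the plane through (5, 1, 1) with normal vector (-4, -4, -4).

The plane has equation n·(r − (5, 1, 1)) = 0, i.e. n·r = -28.
n = (-4, -4, -4); n·P − (-28) = 12; |n| = 4√3; distance = 12/(4√3) = √3.

√3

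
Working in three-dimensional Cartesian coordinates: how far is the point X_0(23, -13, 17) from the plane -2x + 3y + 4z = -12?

5√29/29

Normal vector n = (-2, 3, 4), and n·(23, -13, 17) - (-12) = -5.
|n| = √(4 + 9 + 16) = √29, so the distance is |-5|/√29 = 5√29/29.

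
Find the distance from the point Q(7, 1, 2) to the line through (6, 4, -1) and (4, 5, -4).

√5

A direction vector is d = (-2, 1, -3).
AP = (1, -3, 3); AP·d = -14, |AP|² = 19, |d|² = 14.
distance² = |AP|² − (AP·d)²/|d|² = 19 − 196/14 = 5, so the distance is √5.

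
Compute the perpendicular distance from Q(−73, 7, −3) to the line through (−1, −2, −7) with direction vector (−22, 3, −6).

Direction vector d = (−22, 3, −6).
AP = (−72, 9, 4), and AP × d = (−66, −520, −18).
|AP × d|² = 275080 and |d|² = 529, so the distance is √(275080/529) = √520 = 2√130.

2√130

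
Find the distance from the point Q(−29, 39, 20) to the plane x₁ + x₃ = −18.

9√2/2

Normal vector n = (1, 0, 1), and n·(−29, 39, 20) − (−18) = 9.
|n| = √(1 + 0 + 1) = √2, so the distance is |9|/√2 = 9√2/2.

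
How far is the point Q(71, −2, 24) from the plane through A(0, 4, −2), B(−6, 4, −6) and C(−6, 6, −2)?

AB = (−6, 0, −4) and AC = (−6, 2, 0), so a normal is n = AB × AC = (8, 24, −12).
d = |8·71 + 24·(-2) + (-12)·24 − 120| / √(64 + 576 + 144) = |112| / 28 = 4.

4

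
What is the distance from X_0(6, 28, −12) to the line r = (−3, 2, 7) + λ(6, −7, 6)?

Direction vector d = (6, −7, 6).
AP = (9, 26, −19); AP·d = -242, |AP|² = 1118, |d|² = 121.
distance² = |AP|² − (AP·d)²/|d|² = 1118 − 58564/121 = 634, so the distance is √634.

√634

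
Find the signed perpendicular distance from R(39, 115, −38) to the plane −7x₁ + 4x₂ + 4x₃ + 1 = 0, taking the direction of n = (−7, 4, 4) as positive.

4

n·R − (-1) = 36.
|n| = 9, so the signed distance is 36/9 = 4.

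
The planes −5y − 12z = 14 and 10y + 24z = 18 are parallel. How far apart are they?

Divide the second equation by -2 to match normals: −5y − 12z = -9.
With common normal n = (0, −5, −12) (|n| = 13), the distance is |14 − (-9)|/|n| = 23/13.

23/13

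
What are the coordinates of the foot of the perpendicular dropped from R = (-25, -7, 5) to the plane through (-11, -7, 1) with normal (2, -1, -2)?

n = (2, -1, -2), |n|² = 9, and n·R − (-17) = -36.
t = -36/9 = -4, so the foot is R − t·n = (-25, -7, 5) − (-4)·(2, -1, -2) = (-17, -11, -3).

(-17, -11, -3)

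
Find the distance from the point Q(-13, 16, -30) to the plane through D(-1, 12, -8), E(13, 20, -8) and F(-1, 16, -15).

DE = (14, 8, 0) and DF = (0, 4, -7), so a normal is n = DE × DF = (-56, 98, 56).
n = (-56, 98, 56); n·P − 784 = -168; |n| = 126; distance = 168/126 = 4/3.

4/3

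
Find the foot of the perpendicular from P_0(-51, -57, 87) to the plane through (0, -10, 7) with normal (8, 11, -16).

n = (8, 11, -16), |n|² = 441, and n·P_0 − (-222) = -2205.
t = -2205/441 = -5, so the foot is P_0 − t·n = (-51, -57, 87) − (-5)·(8, 11, -16) = (-11, -2, 7).

(-11, -2, 7)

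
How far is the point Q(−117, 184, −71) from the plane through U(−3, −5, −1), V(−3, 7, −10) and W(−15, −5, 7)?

3

UV = (0, 12, −9) and UW = (−12, 0, 8), so a normal is n = UV × UW = (96, 108, 144).
Then n·(−117, 184, −71) − (−972) = −612.
|n| = √(9216 + 11664 + 20736) = 204, so the distance is |-612|/204 = 3.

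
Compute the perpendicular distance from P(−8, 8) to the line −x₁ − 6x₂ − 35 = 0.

75√37/37

d = |(-1)·(-8) + (-6)·8 − 35| / √(1 + 36) = |-75|/√37 = 75/√37.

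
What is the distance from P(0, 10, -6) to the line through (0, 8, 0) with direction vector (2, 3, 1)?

Direction vector d = (2, 3, 1).
AP = (0, 2, -6), and AP × d = (20, -12, -4).
|AP × d|² = 560 and |d|² = 14, so the distance is √(560/14) = √40 = 2√10.

2√10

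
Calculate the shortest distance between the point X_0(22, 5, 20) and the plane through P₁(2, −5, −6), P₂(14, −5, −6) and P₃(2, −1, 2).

6/√5

P₁P₂ = (12, 0, 0) and P₁P₃ = (0, 4, 8), so a normal is n = P₁P₂ × P₁P₃ = (0, −96, 48).
d = |(-96)·5 + 48·20 − 192| / √(0 + 9216 + 2304) = |288| / (48√5) = 6√5/5.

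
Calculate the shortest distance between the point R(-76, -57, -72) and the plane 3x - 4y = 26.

d = |3·(-76) + (-4)·(-57) − 26| / √(9 + 16 + 0) = |-26| / 5 = 26/5.

26/5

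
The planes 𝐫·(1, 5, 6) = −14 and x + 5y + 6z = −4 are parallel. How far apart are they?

10/√62

Both planes have normal n = (1, 5, 6), |n| = √62. Any point on the first plane is at distance |(-4) − (-14)|/|n| = 10/√62 from the second.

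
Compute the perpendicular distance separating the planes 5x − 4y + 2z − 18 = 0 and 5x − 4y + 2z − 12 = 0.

Both planes have normal n = (5, −4, 2), |n| = 3√5. Any point on the first plane is at distance |12 − 18|/|n| = 6/(3√5) = 2√5/5 from the second.

2/√5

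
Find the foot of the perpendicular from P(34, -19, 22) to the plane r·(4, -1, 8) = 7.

The perpendicular from P has direction n = (4, -1, 8): r = (34, -19, 22) + λ(4, -1, 8).
Substitute into the plane: n·(P + λn) = 7 gives 331 + 81λ = 7, so λ = -4.
Foot = (34, -19, 22) + (-4)·(4, -1, 8) = (18, -15, -10).

(18, -15, -10)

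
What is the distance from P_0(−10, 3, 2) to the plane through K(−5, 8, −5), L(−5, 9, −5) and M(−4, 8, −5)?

7

KL = (0, 1, 0) and KM = (1, 0, 0), so a normal is n = KL × KM = (0, 0, −1).
d = |(-1)·2 − 5| / √(0 + 0 + 1) = |-7| / 1 = 7.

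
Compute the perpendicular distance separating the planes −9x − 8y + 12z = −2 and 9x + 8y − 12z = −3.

5/17

Divide the second equation by -1 to match normals: −9x − 8y + 12z = 3.
Both planes have normal n = (−9, −8, 12), |n| = 17. Any point on the first plane is at distance |3 − (-2)|/|n| = 5/17 from the second.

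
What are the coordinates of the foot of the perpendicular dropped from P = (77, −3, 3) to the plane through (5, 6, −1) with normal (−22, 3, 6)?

The perpendicular from P has direction n = (−22, 3, 6): r = (77, −3, 3) + λ(−22, 3, 6).
Substitute into the plane: n·(P + λn) = -98 gives -1685 + 529λ = -98, so λ = 3.
Foot = (77, −3, 3) + 3·(−22, 3, 6) = (11, 6, 21).

(11, 6, 21)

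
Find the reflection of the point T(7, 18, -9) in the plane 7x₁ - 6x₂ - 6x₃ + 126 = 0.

n = (7, -6, -6), |n|² = 121, n·T − (-126) = 121, so t = 121/121 = 1.
Foot F = T − 1·n = (0, 24, -3); the reflection is 2F − T = (-7, 30, 3).

(-7, 30, 3)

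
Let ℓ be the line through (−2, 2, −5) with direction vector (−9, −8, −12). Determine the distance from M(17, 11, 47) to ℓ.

√545

Direction vector d = (−9, −8, −12).
AP = (19, 9, 52); AP·d = -867, |AP|² = 3146, |d|² = 289.
distance² = |AP|² − (AP·d)²/|d|² = 3146 − 751689/289 = 545, so the distance is √545.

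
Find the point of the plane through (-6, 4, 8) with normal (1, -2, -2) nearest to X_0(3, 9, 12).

(4, 7, 10)

The perpendicular from X_0 has direction n = (1, -2, -2): r = (3, 9, 12) + λ(1, -2, -2).
Substitute into the plane: n·(X_0 + λn) = -30 gives -39 + 9λ = -30, so λ = 1.
Foot = (3, 9, 12) + 1·(1, -2, -2) = (4, 7, 10).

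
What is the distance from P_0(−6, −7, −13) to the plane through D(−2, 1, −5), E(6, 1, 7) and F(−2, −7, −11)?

DE = (8, 0, 12) and DF = (0, −8, −6), so a normal is n = DE × DF = (96, 48, −64).
Then n·(−6, −7, −13) − 176 = −256.
|n| = √(9216 + 2304 + 4096) = 16√61, so the distance is |-256|/(16√61) = 16√61/61.

16/√61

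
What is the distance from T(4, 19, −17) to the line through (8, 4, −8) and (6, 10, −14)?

3√2

A direction vector is d = (−2, 6, −6).
AP = (−4, 15, −9), and AP × d = (−36, −6, 6).
|AP × d|² = 1368 and |d|² = 76, so the distance is √(1368/76) = √18 = 3√2.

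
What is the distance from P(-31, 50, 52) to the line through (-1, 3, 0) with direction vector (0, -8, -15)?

Direction vector d = (0, -8, -15).
AP = (-30, 47, 52); AP·d = -1156, |AP|² = 5813, |d|² = 289.
distance² = |AP|² − (AP·d)²/|d|² = 5813 − 1336336/289 = 1189, so the distance is √1189.

√1189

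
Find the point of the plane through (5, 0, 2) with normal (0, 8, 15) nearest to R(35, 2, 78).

(35, -30, 18)

The perpendicular from R has direction n = (0, 8, 15): r = (35, 2, 78) + λ(0, 8, 15).
Substitute into the plane: n·(R + λn) = 30 gives 1186 + 289λ = 30, so λ = -4.
Foot = (35, 2, 78) + (-4)·(0, 8, 15) = (35, −30, 18).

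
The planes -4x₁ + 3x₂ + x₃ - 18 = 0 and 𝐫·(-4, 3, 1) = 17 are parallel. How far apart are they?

With common normal n = (-4, 3, 1) (|n| = √26), the distance is |18 − 17|/|n| = 1/√26.

√26/26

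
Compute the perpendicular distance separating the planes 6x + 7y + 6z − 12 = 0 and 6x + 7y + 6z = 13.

With common normal n = (6, 7, 6) (|n| = 11), the distance is |12 − 13|/|n| = 1/11.

1/11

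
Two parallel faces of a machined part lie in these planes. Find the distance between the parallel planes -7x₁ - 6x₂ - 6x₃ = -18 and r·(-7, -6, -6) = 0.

18/11

Both planes have normal n = (-7, -6, -6), |n| = 11. Any point on the first plane is at distance |0 − (-18)|/|n| = 18/11 from the second.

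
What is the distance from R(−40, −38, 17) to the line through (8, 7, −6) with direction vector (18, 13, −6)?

Direction vector d = (18, 13, −6).
AP = (−48, −45, 23), and AP × d = (−29, 126, 186).
|AP × d|² = 51313 and |d|² = 529, so the distance is √(51313/529) = √97.

√97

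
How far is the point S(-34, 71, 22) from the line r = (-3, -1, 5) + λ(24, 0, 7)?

√5809

Direction vector d = (24, 0, 7).
AP = (-31, 72, 17), and AP × d = (504, 625, -1728).
|AP × d|² = 3630625 and |d|² = 625, so the distance is √(3630625/625) = √5809.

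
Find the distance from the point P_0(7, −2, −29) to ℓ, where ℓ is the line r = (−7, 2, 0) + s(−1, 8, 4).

27

Direction vector d = (−1, 8, 4).
AP = (14, −4, −29); AP·d = -162, |AP|² = 1053, |d|² = 81.
distance² = |AP|² − (AP·d)²/|d|² = 1053 − 26244/81 = 729, so the distance is 27.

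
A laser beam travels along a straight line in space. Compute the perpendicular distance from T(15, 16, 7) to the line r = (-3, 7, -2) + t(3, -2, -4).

9√6

Direction vector d = (3, -2, -4).
AP = (18, 9, 9); AP·d = 0, |AP|² = 486, |d|² = 29.
distance² = |AP|² − (AP·d)²/|d|² = 486 − 0/29 = 486, so the distance is 9√6.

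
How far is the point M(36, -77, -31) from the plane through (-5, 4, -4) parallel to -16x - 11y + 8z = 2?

19/21

Parallel planes share the normal n = (-16, -11, 8); since (-5, 4, -4) lies on the plane, its equation is -16x - 11y + 8z = 4.
Then n·(36, -77, -31) - 4 = 19.
|n| = √(256 + 121 + 64) = 21, so the distance is |19|/21 = 19/21.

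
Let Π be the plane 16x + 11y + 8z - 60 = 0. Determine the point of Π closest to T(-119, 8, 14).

(-55, 52, 46)

The perpendicular from T has direction n = (16, 11, 8): r = (-119, 8, 14) + t(16, 11, 8).
Substitute into the plane: n·(T + tn) = 60 gives -1704 + 441t = 60, so t = 4.
Foot = (-119, 8, 14) + 4·(16, 11, 8) = (-55, 52, 46).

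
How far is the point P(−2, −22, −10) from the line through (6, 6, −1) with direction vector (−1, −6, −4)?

9

Direction vector d = (−1, −6, −4).
AP = (−8, −28, −9), and AP × d = (58, −23, 20).
|AP × d|² = 4293 and |d|² = 53, so the distance is √(4293/53) = √81 = 9.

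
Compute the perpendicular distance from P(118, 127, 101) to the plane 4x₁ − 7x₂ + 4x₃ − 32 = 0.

5

n = (4, −7, 4); n·P − 32 = -45; |n| = 9; distance = 45/9 = 5.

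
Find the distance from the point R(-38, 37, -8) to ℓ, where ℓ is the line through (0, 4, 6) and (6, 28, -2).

√2053

A direction vector is d = (6, 24, -8).
AP = (-38, 33, -14), and AP × d = (72, -388, -1110).
|AP × d|² = 1387828 and |d|² = 676, so the distance is √(1387828/676) = √2053.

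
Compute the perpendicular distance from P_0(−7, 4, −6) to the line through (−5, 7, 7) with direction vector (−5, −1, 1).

√182

Direction vector d = (−5, −1, 1).
AP = (−2, −3, −13), and AP × d = (−16, 67, −13).
|AP × d|² = 4914 and |d|² = 27, so the distance is √(4914/27) = √182.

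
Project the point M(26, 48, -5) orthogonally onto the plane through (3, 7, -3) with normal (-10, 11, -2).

(36, 37, -3)

n = (-10, 11, -2), |n|² = 225, and n·M − 53 = 225.
t = 225/225 = 1, so the foot is M − t·n = (26, 48, -5) − 1·(-10, 11, -2) = (36, 37, -3).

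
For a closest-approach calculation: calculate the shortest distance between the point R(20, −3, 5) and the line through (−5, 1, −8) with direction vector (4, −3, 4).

√154

Direction vector d = (4, −3, 4).
AP = (25, −4, 13); AP·d = 164, |AP|² = 810, |d|² = 41.
distance² = |AP|² − (AP·d)²/|d|² = 810 − 26896/41 = 154, so the distance is √154.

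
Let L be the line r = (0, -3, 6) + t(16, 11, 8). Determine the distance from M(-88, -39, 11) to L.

Direction vector d = (16, 11, 8).
AP = (-88, -36, 5), and AP × d = (-343, 784, -392).
|AP × d|² = 885969 and |d|² = 441, so the distance is √(885969/441) = √2009 = 7√41.

7√41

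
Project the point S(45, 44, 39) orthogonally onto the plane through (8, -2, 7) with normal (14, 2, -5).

n = (14, 2, -5), |n|² = 225, and n·S − 73 = 450.
t = 450/225 = 2, so the foot is S − t·n = (45, 44, 39) − 2·(14, 2, -5) = (17, 40, 49).

(17, 40, 49)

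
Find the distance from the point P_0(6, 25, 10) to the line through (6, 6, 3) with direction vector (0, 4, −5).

Direction vector d = (0, 4, −5).
AP = (0, 19, 7); AP·d = 41, |AP|² = 410, |d|² = 41.
distance² = |AP|² − (AP·d)²/|d|² = 410 − 1681/41 = 369, so the distance is 3√41.

3√41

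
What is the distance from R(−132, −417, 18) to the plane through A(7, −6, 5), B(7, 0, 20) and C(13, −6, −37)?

AB = (0, 6, 15) and AC = (6, 0, −42), so a normal is n = AB × AC = (−252, 90, −36).
Then n·(−132, −417, 18) − (−2484) = −2430.
|n| = √(63504 + 8100 + 1296) = 270, so the distance is |-2430|/270 = 9.

9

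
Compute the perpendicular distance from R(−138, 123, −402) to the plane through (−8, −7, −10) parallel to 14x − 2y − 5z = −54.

Parallel planes share the normal n = (14, −2, −5); since (−8, −7, −10) lies on the plane, its equation is 14x − 2y − 5z = -48.
Then n·(−138, 123, −402) − (−48) = −120.
|n| = √(196 + 4 + 25) = 15, so the distance is |-120|/15 = 8.

8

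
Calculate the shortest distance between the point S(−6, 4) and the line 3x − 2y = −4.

d = |3·(-6) + (-2)·4 − (-4)| / √(9 + 4) = |-22|/√13 = 22/√13.

22/√13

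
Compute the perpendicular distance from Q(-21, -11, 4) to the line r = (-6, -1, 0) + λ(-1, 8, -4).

2√65

Direction vector d = (-1, 8, -4).
AP = (-15, -10, 4); AP·d = -81, |AP|² = 341, |d|² = 81.
distance² = |AP|² − (AP·d)²/|d|² = 341 − 6561/81 = 260, so the distance is 2√65.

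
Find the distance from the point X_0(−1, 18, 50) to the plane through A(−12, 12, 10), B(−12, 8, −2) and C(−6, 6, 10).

11√19/19

AB = (0, −4, −12) and AC = (6, −6, 0), so a normal is n = AB × AC = (−72, −72, 24).
Then n·(−1, 18, 50) − 240 = −264.
|n| = √(5184 + 5184 + 576) = 24√19, so the distance is |-264|/(24√19) = 11√19/19.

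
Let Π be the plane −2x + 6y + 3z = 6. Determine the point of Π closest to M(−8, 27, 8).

(0, 3, -4)

The perpendicular from M has direction n = (−2, 6, 3): r = (−8, 27, 8) + t(−2, 6, 3).
Substitute into the plane: n·(M + tn) = 6 gives 202 + 49t = 6, so t = -4.
Foot = (−8, 27, 8) + (-4)·(−2, 6, 3) = (0, 3, −4).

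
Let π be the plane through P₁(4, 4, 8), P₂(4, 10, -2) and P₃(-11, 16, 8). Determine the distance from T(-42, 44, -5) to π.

P₁P₂ = (0, 6, -10) and P₁P₃ = (-15, 12, 0), so a normal is n = P₁P₂ × P₁P₃ = (120, 150, 90).
Then n·(-42, 44, -5) - 1800 = -690.
|n| = √(14400 + 22500 + 8100) = 150√2, so the distance is |-690|/(150√2) = 23/(5√2).

23√2/10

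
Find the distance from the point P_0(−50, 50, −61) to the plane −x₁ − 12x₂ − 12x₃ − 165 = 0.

Normal vector n = (−1, −12, −12), and n·(−50, 50, −61) − 165 = 17.
|n| = √(1 + 144 + 144) = 17, so the distance is |17|/17 = 1.

1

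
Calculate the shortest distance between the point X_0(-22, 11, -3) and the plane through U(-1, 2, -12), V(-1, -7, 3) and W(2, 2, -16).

6√2/5

UV = (0, -9, 15) and UW = (3, 0, -4), so a normal is n = UV × UW = (36, 45, 27).
n = (36, 45, 27); n·P − (-270) = -108; |n| = 45√2; distance = 108/(45√2) = 6√2/5.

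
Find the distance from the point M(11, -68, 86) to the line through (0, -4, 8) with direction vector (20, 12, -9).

√7801

Direction vector d = (20, 12, -9).
AP = (11, -64, 78); AP·d = -1250, |AP|² = 10301, |d|² = 625.
distance² = |AP|² − (AP·d)²/|d|² = 10301 − 1562500/625 = 7801, so the distance is √7801.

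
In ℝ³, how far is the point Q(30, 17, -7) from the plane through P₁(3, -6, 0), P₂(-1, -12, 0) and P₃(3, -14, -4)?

7/√29

P₁P₂ = (-4, -6, 0) and P₁P₃ = (0, -8, -4), so a normal is n = P₁P₂ × P₁P₃ = (24, -16, 32).
n = (24, -16, 32); n·P − 168 = 56; |n| = 8√29; distance = 56/(8√29) = 7/√29.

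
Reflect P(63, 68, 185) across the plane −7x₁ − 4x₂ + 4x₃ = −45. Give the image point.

(679/9, 676/9, 1601/9)

n = (−7, −4, 4), |n|² = 81, n·P − (-45) = 72, so t = 72/81 = 8/9.
Foot F = P − (8/9)·n = (623/9, 644/9, 1633/9); the reflection is 2F − P = (679/9, 676/9, 1601/9).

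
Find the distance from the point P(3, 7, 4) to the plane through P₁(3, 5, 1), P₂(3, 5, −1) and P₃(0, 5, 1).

2

P₁P₂ = (0, 0, −2) and P₁P₃ = (−3, 0, 0), so a normal is n = P₁P₂ × P₁P₃ = (0, 6, 0).
d = |6·7 − 30| / √(0 + 36 + 0) = |12| / 6 = 2.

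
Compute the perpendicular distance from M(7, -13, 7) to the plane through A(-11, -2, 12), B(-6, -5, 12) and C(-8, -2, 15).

14√43/43

AB = (5, -3, 0) and AC = (3, 0, 3), so a normal is n = AB × AC = (-9, -15, 9).
d = |(-9)·7 + (-15)·(-13) + 9·7 − 237| / √(81 + 225 + 81) = |-42| / (3√43) = 14√43/43.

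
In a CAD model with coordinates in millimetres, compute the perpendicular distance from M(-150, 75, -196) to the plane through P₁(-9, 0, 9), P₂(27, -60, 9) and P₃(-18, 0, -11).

3

P₁P₂ = (36, -60, 0) and P₁P₃ = (-9, 0, -20), so a normal is n = P₁P₂ × P₁P₃ = (1200, 720, -540).
d = |1200·(-150) + 720·75 + (-540)·(-196) − (-15660)| / √(1440000 + 518400 + 291600) = |-4500| / 1500 = 3.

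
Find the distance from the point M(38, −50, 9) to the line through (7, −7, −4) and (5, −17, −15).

9√34

A direction vector is d = (−2, −10, −11).
AP = (31, −43, 13); AP·d = 225, |AP|² = 2979, |d|² = 225.
distance² = |AP|² − (AP·d)²/|d|² = 2979 − 50625/225 = 2754, so the distance is 9√34.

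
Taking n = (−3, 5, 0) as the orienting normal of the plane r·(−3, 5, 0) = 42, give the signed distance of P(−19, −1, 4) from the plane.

5√34/17

n·P − 42 = 10.
|n| = √34, so the signed distance is 5√34/17.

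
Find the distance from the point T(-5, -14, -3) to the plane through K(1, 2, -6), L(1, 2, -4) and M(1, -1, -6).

KL = (0, 0, 2) and KM = (0, -3, 0), so a normal is n = KL × KM = (6, 0, 0).
d = |6·(-5) − 6| / √(36 + 0 + 0) = |-36| / 6 = 6.

6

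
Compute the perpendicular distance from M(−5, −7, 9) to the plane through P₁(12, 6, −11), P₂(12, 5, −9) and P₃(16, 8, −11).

P₁P₂ = (0, −1, 2) and P₁P₃ = (4, 2, 0), so a normal is n = P₁P₂ × P₁P₃ = (−4, 8, 4).
d = |(-4)·(-5) + 8·(-7) + 4·9 − (-44)| / √(16 + 64 + 16) = |44| / (4√6) = 11/√6.

11√6/6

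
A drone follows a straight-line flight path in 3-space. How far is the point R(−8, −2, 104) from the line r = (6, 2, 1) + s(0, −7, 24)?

Direction vector d = (0, −7, 24).
AP = (−14, −4, 103), and AP × d = (625, 336, 98).
|AP × d|² = 513125 and |d|² = 625, so the distance is √(513125/625) = √821.

√821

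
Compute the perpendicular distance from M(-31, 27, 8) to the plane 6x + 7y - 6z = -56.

Normal vector n = (6, 7, -6), and n·(-31, 27, 8) - (-56) = 11.
|n| = √(36 + 49 + 36) = 11, so the distance is |11|/11 = 1.

1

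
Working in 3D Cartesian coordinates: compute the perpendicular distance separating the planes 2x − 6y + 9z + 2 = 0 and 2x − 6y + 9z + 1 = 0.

1/11

Both planes have normal n = (2, −6, 9), |n| = 11. Any point on the first plane is at distance |(-1) − (-2)|/|n| = 1/11 from the second.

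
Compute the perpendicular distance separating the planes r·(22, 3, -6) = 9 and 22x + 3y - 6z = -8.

Both planes have normal n = (22, 3, -6), |n| = 23. Any point on the first plane is at distance |(-8) − 9|/|n| = 17/23 from the second.

17/23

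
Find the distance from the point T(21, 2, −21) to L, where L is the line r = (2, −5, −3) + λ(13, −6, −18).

Direction vector d = (13, −6, −18).
AP = (19, 7, −18); AP·d = 529, |AP|² = 734, |d|² = 529.
distance² = |AP|² − (AP·d)²/|d|² = 734 − 279841/529 = 205, so the distance is √205.

√205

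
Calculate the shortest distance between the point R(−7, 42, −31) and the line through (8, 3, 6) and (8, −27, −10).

A direction vector is d = (0, −30, −16).
AP = (−15, 39, −37), and AP × d = (−1734, −240, 450).
|AP × d|² = 3266856 and |d|² = 1156, so the distance is √(3266856/1156) = √2826 = 3√314.

3√314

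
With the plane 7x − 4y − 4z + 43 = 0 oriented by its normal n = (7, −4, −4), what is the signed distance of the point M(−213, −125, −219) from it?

n·M − (-43) = -72.
|n| = 9, so the signed distance is -72/9 = -8.

-8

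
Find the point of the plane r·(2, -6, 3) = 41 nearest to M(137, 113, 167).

(943/7, 839/7, 1145/7)

The perpendicular from M has direction n = (2, -6, 3): r = (137, 113, 167) + t(2, -6, 3).
Substitute into the plane: n·(M + tn) = 41 gives 97 + 49t = 41, so t = -8/7.
Foot = (137, 113, 167) + (-8/7)·(2, -6, 3) = (943/7, 839/7, 1145/7).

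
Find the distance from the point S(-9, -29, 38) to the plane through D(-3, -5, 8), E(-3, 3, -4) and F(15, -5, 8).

DE = (0, 8, -12) and DF = (18, 0, 0), so a normal is n = DE × DF = (0, -216, -144).
Then n·(-9, -29, 38) - (-72) = 864.
|n| = √(0 + 46656 + 20736) = 72√13, so the distance is |864|/(72√13) = 12√13/13.

12/√13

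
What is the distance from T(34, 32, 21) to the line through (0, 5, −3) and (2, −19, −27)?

A direction vector is d = (2, −24, −24).
AP = (34, 27, 24), and AP × d = (−72, 864, −870).
|AP × d|² = 1508580 and |d|² = 1156, so the distance is √(1508580/1156) = √1305 = 3√145.

3√145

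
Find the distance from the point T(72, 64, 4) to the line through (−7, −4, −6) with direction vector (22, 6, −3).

Direction vector d = (22, 6, −3).
AP = (79, 68, 10), and AP × d = (−264, 457, −1022).
|AP × d|² = 1323029 and |d|² = 529, so the distance is √(1323029/529) = √2501.

√2501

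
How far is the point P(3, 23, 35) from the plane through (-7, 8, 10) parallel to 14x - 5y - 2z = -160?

1

Parallel planes share the normal n = (14, -5, -2); since (-7, 8, 10) lies on the plane, its equation is 14x - 5y - 2z = -158.
Then n·(3, 23, 35) - (-158) = 15.
|n| = √(196 + 25 + 4) = 15, so the distance is |15|/15 = 1.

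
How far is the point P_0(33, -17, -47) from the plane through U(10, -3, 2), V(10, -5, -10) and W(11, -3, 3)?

UV = (0, -2, -12) and UW = (1, 0, 1), so a normal is n = UV × UW = (-2, -12, 2).
Then n·(33, -17, -47) - 20 = 24.
|n| = √(4 + 144 + 4) = 2√38, so the distance is |24|/(2√38) = 12/√38.

12/√38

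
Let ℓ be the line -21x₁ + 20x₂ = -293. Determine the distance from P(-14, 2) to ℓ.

The normal to the line is n = (-21, 20) with |n| = 29.
|n·P − (-293)| = |334 − (-293)| = 627, so the distance is 627/29.

627/29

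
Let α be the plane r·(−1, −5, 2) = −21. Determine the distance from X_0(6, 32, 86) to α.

9√30/10

Normal vector n = (−1, −5, 2), and n·(6, 32, 86) − (−21) = 27.
|n| = √(1 + 25 + 4) = √30, so the distance is |27|/√30 = 27/√30.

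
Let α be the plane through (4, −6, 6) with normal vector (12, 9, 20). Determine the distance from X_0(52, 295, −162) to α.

3

The plane has equation n·(r − (4, −6, 6)) = 0, i.e. n·r = 114.
n = (12, 9, 20); n·P − 114 = -75; |n| = 25; distance = 75/25 = 3.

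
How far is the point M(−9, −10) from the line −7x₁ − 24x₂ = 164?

d = |(-7)·(-9) + (-24)·(-10) − 164| / √(49 + 576) = |139|/25 = 139/25.

139/25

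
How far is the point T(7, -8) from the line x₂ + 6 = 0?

d = |0·7 + 1·(-8) − (-6)| / √(0 + 1) = |-2|/1 = 2.

2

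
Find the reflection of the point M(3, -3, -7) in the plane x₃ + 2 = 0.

(3, -3, 3)

With n = (0, 0, 1), the signed offset is (n·M − (-2))/|n|² = -5/1 = -5.
M' = M − 2t·n = (3, -3, -7) − (-10)·(0, 0, 1) = (3, -3, 3).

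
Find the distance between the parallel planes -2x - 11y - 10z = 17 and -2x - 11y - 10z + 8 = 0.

5/3

With common normal n = (-2, -11, -10) (|n| = 15), the distance is |17 − (-8)|/|n| = 25/15 = 5/3.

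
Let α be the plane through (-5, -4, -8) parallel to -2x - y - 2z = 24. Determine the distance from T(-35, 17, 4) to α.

5

Parallel planes share the normal n = (-2, -1, -2); since (-5, -4, -8) lies on the plane, its equation is -2x - y - 2z = 30.
Then n·(-35, 17, 4) - 30 = 15.
|n| = √(4 + 1 + 4) = 3, so the distance is |15|/3 = 5.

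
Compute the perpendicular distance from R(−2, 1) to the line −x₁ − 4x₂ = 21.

23√17/17

d = |(-1)·(-2) + (-4)·1 − 21| / √(1 + 16) = |-23|/√17 = 23/√17.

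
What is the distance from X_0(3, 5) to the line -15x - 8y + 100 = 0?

15/17

d = |(-15)·3 + (-8)·5 − (-100)| / √(225 + 64) = |15|/17 = 15/17.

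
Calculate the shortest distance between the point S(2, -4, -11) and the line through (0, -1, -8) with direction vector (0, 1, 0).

Direction vector d = (0, 1, 0).
AP = (2, -3, -3), and AP × d = (3, 0, 2).
|AP × d|² = 13 and |d|² = 1, so the distance is √13.

√13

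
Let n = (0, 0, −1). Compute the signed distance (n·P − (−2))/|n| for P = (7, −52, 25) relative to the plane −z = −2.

n·P − (-2) = -23.
|n| = 1, so the signed distance is -23/1 = -23.

-23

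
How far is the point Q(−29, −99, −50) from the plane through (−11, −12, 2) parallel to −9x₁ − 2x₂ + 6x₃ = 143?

Parallel planes share the normal n = (−9, −2, 6); since (−11, −12, 2) lies on the plane, its equation is −9x₁ − 2x₂ + 6x₃ = 135.
n = (−9, −2, 6); n·P − 135 = 24; |n| = 11; distance = 24/11.

24/11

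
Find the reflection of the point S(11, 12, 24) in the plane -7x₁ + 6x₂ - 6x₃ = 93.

With n = (-7, 6, -6), the signed offset is (n·S − 93)/|n|² = -242/121 = -2.
S' = S − 2t·n = (11, 12, 24) − (-4)·(-7, 6, -6) = (-17, 36, 0).

(-17, 36, 0)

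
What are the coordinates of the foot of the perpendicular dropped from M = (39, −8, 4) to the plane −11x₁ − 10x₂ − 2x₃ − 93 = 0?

(17, -28, 0)

The perpendicular from M has direction n = (−11, −10, −2): r = (39, −8, 4) + λ(−11, −10, −2).
Substitute into the plane: n·(M + λn) = 93 gives -357 + 225λ = 93, so λ = 2.
Foot = (39, −8, 4) + 2·(−11, −10, −2) = (17, −28, 0).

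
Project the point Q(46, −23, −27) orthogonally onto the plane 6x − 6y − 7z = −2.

n = (6, −6, −7), |n|² = 121, and n·Q − (-2) = 605.
t = 605/121 = 5, so the foot is Q − t·n = (46, −23, −27) − 5·(6, −6, −7) = (16, 7, 8).

(16, 7, 8)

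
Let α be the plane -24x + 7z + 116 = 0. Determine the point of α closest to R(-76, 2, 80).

n = (-24, 0, 7), |n|² = 625, and n·R − (-116) = 2500.
t = 2500/625 = 4, so the foot is R − t·n = (-76, 2, 80) − 4·(-24, 0, 7) = (20, 2, 52).

(20, 2, 52)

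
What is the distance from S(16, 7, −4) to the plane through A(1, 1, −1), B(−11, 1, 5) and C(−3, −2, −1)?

AB = (−12, 0, 6) and AC = (−4, −3, 0), so a normal is n = AB × AC = (18, −24, 36).
d = |18·16 + (-24)·7 + 36·(-4) − (-42)| / √(324 + 576 + 1296) = |18| / (6√61) = 3√61/61.

3/√61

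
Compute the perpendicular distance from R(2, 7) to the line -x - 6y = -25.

The normal to the line is n = (-1, -6) with |n| = √37.
|n·R − (-25)| = |-44 − (-25)| = 19, so the distance is 19/√37.

19√37/37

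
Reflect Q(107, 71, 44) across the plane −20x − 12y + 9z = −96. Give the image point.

(-53, -25, 116)

n = (−20, −12, 9), |n|² = 625, n·Q − (-96) = -2500, so t = -2500/625 = -4.
Foot F = Q − (-4)·n = (27, 23, 80); the reflection is 2F − Q = (−53, −25, 116).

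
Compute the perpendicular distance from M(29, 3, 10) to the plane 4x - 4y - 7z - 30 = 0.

Normal vector n = (4, -4, -7), and n·(29, 3, 10) - 30 = 4.
|n| = √(16 + 16 + 49) = 9, so the distance is |4|/9 = 4/9.

4/9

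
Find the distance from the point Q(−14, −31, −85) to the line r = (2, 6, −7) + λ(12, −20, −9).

Direction vector d = (12, −20, −9).
AP = (−16, −37, −78), and AP × d = (−1227, −1080, 764).
|AP × d|² = 3255625 and |d|² = 625, so the distance is √(3255625/625) = √5209.

√5209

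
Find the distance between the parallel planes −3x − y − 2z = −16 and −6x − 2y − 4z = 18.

25√14/14

Divide the second equation by 2 to match normals: −3x − y − 2z = 9.
With common normal n = (−3, −1, −2) (|n| = √14), the distance is |(-16) − 9|/|n| = 25/√14 = 25√14/14.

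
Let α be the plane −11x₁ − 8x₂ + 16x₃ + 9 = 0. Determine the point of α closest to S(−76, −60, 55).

(-21, -20, -25)

n = (−11, −8, 16), |n|² = 441, and n·S − (-9) = 2205.
t = 2205/441 = 5, so the foot is S − t·n = (−76, −60, 55) − 5·(−11, −8, 16) = (−21, −20, −25).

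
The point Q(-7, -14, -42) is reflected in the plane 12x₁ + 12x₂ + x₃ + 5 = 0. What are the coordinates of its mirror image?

n = (12, 12, 1), |n|² = 289, n·Q − (-5) = -289, so t = -289/289 = -1.
Foot F = Q − (-1)·n = (5, -2, -41); the reflection is 2F − Q = (17, 10, -40).

(17, 10, -40)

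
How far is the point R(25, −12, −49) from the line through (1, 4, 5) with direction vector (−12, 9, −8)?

2√937

Direction vector d = (−12, 9, −8).
AP = (24, −16, −54), and AP × d = (614, 840, 24).
|AP × d|² = 1083172 and |d|² = 289, so the distance is √(1083172/289) = √3748 = 2√937.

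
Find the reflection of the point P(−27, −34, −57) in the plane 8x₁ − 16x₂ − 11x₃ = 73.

With n = (8, −16, −11), the signed offset is (n·P − 73)/|n|² = 882/441 = 2.
P' = P − 2t·n = (−27, −34, −57) − 4·(8, −16, −11) = (−59, 30, −13).

(-59, 30, -13)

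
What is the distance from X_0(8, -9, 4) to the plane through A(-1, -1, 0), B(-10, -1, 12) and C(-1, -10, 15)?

4√2/5

AB = (-9, 0, 12) and AC = (0, -9, 15), so a normal is n = AB × AC = (108, 135, 81).
n = (108, 135, 81); n·P − (-243) = 216; |n| = 135√2; distance = 216/(135√2) = 4√2/5.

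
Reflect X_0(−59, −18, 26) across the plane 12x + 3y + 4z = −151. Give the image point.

(13, 0, 50)

With n = (12, 3, 4), the signed offset is (n·X_0 − (-151))/|n|² = -507/169 = -3.
X_0' = X_0 − 2t·n = (−59, −18, 26) − (-6)·(12, 3, 4) = (13, 0, 50).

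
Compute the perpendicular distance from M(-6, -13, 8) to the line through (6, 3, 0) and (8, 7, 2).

A direction vector is d = (2, 4, 2).
AP = (-12, -16, 8), and AP × d = (-64, 40, -16).
|AP × d|² = 5952 and |d|² = 24, so the distance is √(5952/24) = √248 = 2√62.

2√62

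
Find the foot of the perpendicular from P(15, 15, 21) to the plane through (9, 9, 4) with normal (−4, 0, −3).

(3, 15, 12)

n = (−4, 0, −3), |n|² = 25, and n·P − (-48) = -75.
t = -75/25 = -3, so the foot is P − t·n = (15, 15, 21) − (-3)·(−4, 0, −3) = (3, 15, 12).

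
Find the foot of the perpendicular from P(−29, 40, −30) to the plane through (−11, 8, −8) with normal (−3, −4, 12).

(-35, 32, -6)

The perpendicular from P has direction n = (−3, −4, 12): r = (−29, 40, −30) + μ(−3, −4, 12).
Substitute into the plane: n·(P + μn) = -95 gives -433 + 169μ = -95, so μ = 2.
Foot = (−29, 40, −30) + 2·(−3, −4, 12) = (−35, 32, −6).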